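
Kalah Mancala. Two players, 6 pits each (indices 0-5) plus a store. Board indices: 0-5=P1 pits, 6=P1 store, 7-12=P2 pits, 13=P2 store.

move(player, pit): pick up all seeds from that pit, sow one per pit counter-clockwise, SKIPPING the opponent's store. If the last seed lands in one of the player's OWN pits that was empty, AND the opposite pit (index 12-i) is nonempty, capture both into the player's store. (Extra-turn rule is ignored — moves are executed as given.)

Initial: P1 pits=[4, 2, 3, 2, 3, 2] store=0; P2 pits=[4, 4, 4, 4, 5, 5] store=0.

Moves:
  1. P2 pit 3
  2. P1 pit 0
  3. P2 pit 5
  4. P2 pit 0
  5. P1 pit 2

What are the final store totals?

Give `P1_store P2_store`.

Answer: 1 2

Derivation:
Move 1: P2 pit3 -> P1=[5,2,3,2,3,2](0) P2=[4,4,4,0,6,6](1)
Move 2: P1 pit0 -> P1=[0,3,4,3,4,3](0) P2=[4,4,4,0,6,6](1)
Move 3: P2 pit5 -> P1=[1,4,5,4,5,3](0) P2=[4,4,4,0,6,0](2)
Move 4: P2 pit0 -> P1=[1,4,5,4,5,3](0) P2=[0,5,5,1,7,0](2)
Move 5: P1 pit2 -> P1=[1,4,0,5,6,4](1) P2=[1,5,5,1,7,0](2)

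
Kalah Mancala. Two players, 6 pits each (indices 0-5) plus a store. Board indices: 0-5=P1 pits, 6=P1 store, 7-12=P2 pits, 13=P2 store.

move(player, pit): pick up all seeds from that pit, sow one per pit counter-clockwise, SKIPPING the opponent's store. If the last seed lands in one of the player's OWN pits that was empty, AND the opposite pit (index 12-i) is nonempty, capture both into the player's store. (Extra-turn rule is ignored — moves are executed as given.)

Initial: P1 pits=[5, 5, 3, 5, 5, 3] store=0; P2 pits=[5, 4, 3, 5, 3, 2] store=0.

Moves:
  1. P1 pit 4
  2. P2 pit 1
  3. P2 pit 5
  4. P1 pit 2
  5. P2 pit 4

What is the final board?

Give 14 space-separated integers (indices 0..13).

Answer: 7 7 0 6 1 5 1 6 0 5 6 0 1 3

Derivation:
Move 1: P1 pit4 -> P1=[5,5,3,5,0,4](1) P2=[6,5,4,5,3,2](0)
Move 2: P2 pit1 -> P1=[5,5,3,5,0,4](1) P2=[6,0,5,6,4,3](1)
Move 3: P2 pit5 -> P1=[6,6,3,5,0,4](1) P2=[6,0,5,6,4,0](2)
Move 4: P1 pit2 -> P1=[6,6,0,6,1,5](1) P2=[6,0,5,6,4,0](2)
Move 5: P2 pit4 -> P1=[7,7,0,6,1,5](1) P2=[6,0,5,6,0,1](3)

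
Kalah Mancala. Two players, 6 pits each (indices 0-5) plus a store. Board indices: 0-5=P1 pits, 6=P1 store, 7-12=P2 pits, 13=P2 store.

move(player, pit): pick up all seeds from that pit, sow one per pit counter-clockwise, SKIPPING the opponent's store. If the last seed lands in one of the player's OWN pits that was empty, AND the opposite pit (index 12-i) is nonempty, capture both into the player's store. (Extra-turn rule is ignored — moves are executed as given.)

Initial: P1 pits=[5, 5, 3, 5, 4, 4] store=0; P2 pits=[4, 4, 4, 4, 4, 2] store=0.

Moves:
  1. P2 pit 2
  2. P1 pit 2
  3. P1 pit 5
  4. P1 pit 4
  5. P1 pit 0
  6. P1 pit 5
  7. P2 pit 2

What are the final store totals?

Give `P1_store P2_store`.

Answer: 3 1

Derivation:
Move 1: P2 pit2 -> P1=[5,5,3,5,4,4](0) P2=[4,4,0,5,5,3](1)
Move 2: P1 pit2 -> P1=[5,5,0,6,5,5](0) P2=[4,4,0,5,5,3](1)
Move 3: P1 pit5 -> P1=[5,5,0,6,5,0](1) P2=[5,5,1,6,5,3](1)
Move 4: P1 pit4 -> P1=[5,5,0,6,0,1](2) P2=[6,6,2,6,5,3](1)
Move 5: P1 pit0 -> P1=[0,6,1,7,1,2](2) P2=[6,6,2,6,5,3](1)
Move 6: P1 pit5 -> P1=[0,6,1,7,1,0](3) P2=[7,6,2,6,5,3](1)
Move 7: P2 pit2 -> P1=[0,6,1,7,1,0](3) P2=[7,6,0,7,6,3](1)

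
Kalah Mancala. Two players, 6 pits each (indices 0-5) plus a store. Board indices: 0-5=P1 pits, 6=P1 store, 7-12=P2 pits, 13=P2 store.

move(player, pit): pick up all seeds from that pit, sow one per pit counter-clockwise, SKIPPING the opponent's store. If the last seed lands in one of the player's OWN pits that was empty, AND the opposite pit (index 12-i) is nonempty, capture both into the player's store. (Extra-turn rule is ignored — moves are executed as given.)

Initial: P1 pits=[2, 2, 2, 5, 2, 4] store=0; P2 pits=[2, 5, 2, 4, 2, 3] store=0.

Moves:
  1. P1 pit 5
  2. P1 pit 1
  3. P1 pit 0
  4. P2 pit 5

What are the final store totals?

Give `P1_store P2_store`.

Answer: 1 1

Derivation:
Move 1: P1 pit5 -> P1=[2,2,2,5,2,0](1) P2=[3,6,3,4,2,3](0)
Move 2: P1 pit1 -> P1=[2,0,3,6,2,0](1) P2=[3,6,3,4,2,3](0)
Move 3: P1 pit0 -> P1=[0,1,4,6,2,0](1) P2=[3,6,3,4,2,3](0)
Move 4: P2 pit5 -> P1=[1,2,4,6,2,0](1) P2=[3,6,3,4,2,0](1)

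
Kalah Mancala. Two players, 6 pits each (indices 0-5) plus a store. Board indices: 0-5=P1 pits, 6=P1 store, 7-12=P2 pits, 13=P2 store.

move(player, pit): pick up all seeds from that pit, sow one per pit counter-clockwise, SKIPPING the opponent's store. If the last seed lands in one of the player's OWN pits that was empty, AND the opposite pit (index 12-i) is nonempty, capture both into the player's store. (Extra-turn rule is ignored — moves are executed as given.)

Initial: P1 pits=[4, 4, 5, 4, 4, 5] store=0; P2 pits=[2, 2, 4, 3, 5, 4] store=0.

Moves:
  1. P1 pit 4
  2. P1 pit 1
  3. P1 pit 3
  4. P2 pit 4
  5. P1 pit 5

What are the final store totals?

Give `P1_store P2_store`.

Answer: 3 1

Derivation:
Move 1: P1 pit4 -> P1=[4,4,5,4,0,6](1) P2=[3,3,4,3,5,4](0)
Move 2: P1 pit1 -> P1=[4,0,6,5,1,7](1) P2=[3,3,4,3,5,4](0)
Move 3: P1 pit3 -> P1=[4,0,6,0,2,8](2) P2=[4,4,4,3,5,4](0)
Move 4: P2 pit4 -> P1=[5,1,7,0,2,8](2) P2=[4,4,4,3,0,5](1)
Move 5: P1 pit5 -> P1=[6,1,7,0,2,0](3) P2=[5,5,5,4,1,6](1)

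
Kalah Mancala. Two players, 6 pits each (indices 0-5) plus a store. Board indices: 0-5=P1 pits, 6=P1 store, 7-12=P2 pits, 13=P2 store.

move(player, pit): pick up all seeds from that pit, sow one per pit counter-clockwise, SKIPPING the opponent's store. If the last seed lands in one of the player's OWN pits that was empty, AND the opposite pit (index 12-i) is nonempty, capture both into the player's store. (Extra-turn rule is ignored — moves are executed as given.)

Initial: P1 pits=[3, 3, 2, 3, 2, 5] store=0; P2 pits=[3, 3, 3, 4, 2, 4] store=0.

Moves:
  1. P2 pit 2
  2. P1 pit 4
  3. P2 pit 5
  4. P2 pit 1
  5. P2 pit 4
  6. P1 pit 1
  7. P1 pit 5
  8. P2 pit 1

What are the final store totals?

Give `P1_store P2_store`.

Move 1: P2 pit2 -> P1=[3,3,2,3,2,5](0) P2=[3,3,0,5,3,5](0)
Move 2: P1 pit4 -> P1=[3,3,2,3,0,6](1) P2=[3,3,0,5,3,5](0)
Move 3: P2 pit5 -> P1=[4,4,3,4,0,6](1) P2=[3,3,0,5,3,0](1)
Move 4: P2 pit1 -> P1=[4,4,3,4,0,6](1) P2=[3,0,1,6,4,0](1)
Move 5: P2 pit4 -> P1=[5,5,3,4,0,6](1) P2=[3,0,1,6,0,1](2)
Move 6: P1 pit1 -> P1=[5,0,4,5,1,7](2) P2=[3,0,1,6,0,1](2)
Move 7: P1 pit5 -> P1=[5,0,4,5,1,0](3) P2=[4,1,2,7,1,2](2)
Move 8: P2 pit1 -> P1=[5,0,4,5,1,0](3) P2=[4,0,3,7,1,2](2)

Answer: 3 2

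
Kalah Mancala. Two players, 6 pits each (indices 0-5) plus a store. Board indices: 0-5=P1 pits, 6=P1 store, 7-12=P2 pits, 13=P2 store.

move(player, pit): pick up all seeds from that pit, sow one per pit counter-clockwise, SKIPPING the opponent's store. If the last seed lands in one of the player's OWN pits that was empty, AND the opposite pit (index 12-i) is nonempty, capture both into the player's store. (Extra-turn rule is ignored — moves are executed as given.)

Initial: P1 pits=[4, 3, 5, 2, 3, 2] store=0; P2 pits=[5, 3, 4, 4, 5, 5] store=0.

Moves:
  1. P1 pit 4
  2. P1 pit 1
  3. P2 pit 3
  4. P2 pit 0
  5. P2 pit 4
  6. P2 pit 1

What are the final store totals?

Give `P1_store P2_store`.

Move 1: P1 pit4 -> P1=[4,3,5,2,0,3](1) P2=[6,3,4,4,5,5](0)
Move 2: P1 pit1 -> P1=[4,0,6,3,0,3](5) P2=[6,0,4,4,5,5](0)
Move 3: P2 pit3 -> P1=[5,0,6,3,0,3](5) P2=[6,0,4,0,6,6](1)
Move 4: P2 pit0 -> P1=[5,0,6,3,0,3](5) P2=[0,1,5,1,7,7](2)
Move 5: P2 pit4 -> P1=[6,1,7,4,1,3](5) P2=[0,1,5,1,0,8](3)
Move 6: P2 pit1 -> P1=[6,1,7,4,1,3](5) P2=[0,0,6,1,0,8](3)

Answer: 5 3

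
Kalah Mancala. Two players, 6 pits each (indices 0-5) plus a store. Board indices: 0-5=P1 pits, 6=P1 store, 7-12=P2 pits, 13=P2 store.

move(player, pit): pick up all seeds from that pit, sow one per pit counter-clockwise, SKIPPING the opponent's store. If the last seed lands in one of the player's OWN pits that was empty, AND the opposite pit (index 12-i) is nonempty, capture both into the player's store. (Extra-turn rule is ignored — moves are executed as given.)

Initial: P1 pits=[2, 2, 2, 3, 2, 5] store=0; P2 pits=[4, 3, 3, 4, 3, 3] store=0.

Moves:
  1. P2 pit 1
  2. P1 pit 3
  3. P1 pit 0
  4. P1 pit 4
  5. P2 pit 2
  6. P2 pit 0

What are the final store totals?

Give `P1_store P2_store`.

Answer: 2 1

Derivation:
Move 1: P2 pit1 -> P1=[2,2,2,3,2,5](0) P2=[4,0,4,5,4,3](0)
Move 2: P1 pit3 -> P1=[2,2,2,0,3,6](1) P2=[4,0,4,5,4,3](0)
Move 3: P1 pit0 -> P1=[0,3,3,0,3,6](1) P2=[4,0,4,5,4,3](0)
Move 4: P1 pit4 -> P1=[0,3,3,0,0,7](2) P2=[5,0,4,5,4,3](0)
Move 5: P2 pit2 -> P1=[0,3,3,0,0,7](2) P2=[5,0,0,6,5,4](1)
Move 6: P2 pit0 -> P1=[0,3,3,0,0,7](2) P2=[0,1,1,7,6,5](1)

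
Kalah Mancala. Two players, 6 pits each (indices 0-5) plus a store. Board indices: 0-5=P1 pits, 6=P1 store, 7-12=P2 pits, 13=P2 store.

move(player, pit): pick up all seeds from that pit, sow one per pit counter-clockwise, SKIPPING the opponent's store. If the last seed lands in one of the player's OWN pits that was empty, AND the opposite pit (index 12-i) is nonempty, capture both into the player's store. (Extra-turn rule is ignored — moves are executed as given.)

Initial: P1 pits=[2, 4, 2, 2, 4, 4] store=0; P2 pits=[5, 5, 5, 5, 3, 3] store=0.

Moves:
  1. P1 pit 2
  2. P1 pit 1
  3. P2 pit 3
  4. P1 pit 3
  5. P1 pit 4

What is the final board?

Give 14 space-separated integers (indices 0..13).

Answer: 3 1 1 0 0 7 2 7 6 6 1 5 4 1

Derivation:
Move 1: P1 pit2 -> P1=[2,4,0,3,5,4](0) P2=[5,5,5,5,3,3](0)
Move 2: P1 pit1 -> P1=[2,0,1,4,6,5](0) P2=[5,5,5,5,3,3](0)
Move 3: P2 pit3 -> P1=[3,1,1,4,6,5](0) P2=[5,5,5,0,4,4](1)
Move 4: P1 pit3 -> P1=[3,1,1,0,7,6](1) P2=[6,5,5,0,4,4](1)
Move 5: P1 pit4 -> P1=[3,1,1,0,0,7](2) P2=[7,6,6,1,5,4](1)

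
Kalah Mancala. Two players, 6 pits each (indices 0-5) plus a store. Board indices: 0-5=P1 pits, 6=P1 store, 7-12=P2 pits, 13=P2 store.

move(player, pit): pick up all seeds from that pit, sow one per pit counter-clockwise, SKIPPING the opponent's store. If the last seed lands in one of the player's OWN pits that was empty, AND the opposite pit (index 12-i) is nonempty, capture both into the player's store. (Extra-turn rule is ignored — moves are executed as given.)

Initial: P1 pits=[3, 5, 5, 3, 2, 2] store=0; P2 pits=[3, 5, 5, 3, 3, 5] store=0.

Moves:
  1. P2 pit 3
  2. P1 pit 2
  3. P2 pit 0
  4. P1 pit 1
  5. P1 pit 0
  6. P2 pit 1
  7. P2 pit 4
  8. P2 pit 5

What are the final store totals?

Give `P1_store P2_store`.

Answer: 2 10

Derivation:
Move 1: P2 pit3 -> P1=[3,5,5,3,2,2](0) P2=[3,5,5,0,4,6](1)
Move 2: P1 pit2 -> P1=[3,5,0,4,3,3](1) P2=[4,5,5,0,4,6](1)
Move 3: P2 pit0 -> P1=[3,5,0,4,3,3](1) P2=[0,6,6,1,5,6](1)
Move 4: P1 pit1 -> P1=[3,0,1,5,4,4](2) P2=[0,6,6,1,5,6](1)
Move 5: P1 pit0 -> P1=[0,1,2,6,4,4](2) P2=[0,6,6,1,5,6](1)
Move 6: P2 pit1 -> P1=[1,1,2,6,4,4](2) P2=[0,0,7,2,6,7](2)
Move 7: P2 pit4 -> P1=[2,2,3,7,4,4](2) P2=[0,0,7,2,0,8](3)
Move 8: P2 pit5 -> P1=[3,3,4,8,5,0](2) P2=[0,0,7,2,0,0](10)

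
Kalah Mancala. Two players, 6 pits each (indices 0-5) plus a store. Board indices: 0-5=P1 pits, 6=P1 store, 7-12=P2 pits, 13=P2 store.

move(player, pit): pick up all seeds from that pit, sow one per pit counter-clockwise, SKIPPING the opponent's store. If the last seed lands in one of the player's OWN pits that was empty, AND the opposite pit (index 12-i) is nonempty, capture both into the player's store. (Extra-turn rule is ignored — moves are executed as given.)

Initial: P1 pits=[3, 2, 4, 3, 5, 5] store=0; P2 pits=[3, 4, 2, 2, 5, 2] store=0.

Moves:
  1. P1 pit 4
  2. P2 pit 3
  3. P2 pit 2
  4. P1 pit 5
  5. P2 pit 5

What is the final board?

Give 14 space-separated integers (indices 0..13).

Move 1: P1 pit4 -> P1=[3,2,4,3,0,6](1) P2=[4,5,3,2,5,2](0)
Move 2: P2 pit3 -> P1=[3,2,4,3,0,6](1) P2=[4,5,3,0,6,3](0)
Move 3: P2 pit2 -> P1=[3,2,4,3,0,6](1) P2=[4,5,0,1,7,4](0)
Move 4: P1 pit5 -> P1=[3,2,4,3,0,0](2) P2=[5,6,1,2,8,4](0)
Move 5: P2 pit5 -> P1=[4,3,5,3,0,0](2) P2=[5,6,1,2,8,0](1)

Answer: 4 3 5 3 0 0 2 5 6 1 2 8 0 1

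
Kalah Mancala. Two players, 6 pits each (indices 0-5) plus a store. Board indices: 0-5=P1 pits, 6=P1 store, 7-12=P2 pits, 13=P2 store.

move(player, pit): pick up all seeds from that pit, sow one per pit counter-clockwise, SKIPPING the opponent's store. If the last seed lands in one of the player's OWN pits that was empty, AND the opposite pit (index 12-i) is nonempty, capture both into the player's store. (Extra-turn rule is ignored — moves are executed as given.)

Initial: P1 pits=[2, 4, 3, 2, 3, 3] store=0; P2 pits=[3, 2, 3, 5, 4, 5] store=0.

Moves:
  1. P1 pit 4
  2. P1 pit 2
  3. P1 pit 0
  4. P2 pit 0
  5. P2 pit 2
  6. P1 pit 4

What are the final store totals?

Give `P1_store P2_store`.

Answer: 7 1

Derivation:
Move 1: P1 pit4 -> P1=[2,4,3,2,0,4](1) P2=[4,2,3,5,4,5](0)
Move 2: P1 pit2 -> P1=[2,4,0,3,1,5](1) P2=[4,2,3,5,4,5](0)
Move 3: P1 pit0 -> P1=[0,5,0,3,1,5](7) P2=[4,2,3,0,4,5](0)
Move 4: P2 pit0 -> P1=[0,5,0,3,1,5](7) P2=[0,3,4,1,5,5](0)
Move 5: P2 pit2 -> P1=[0,5,0,3,1,5](7) P2=[0,3,0,2,6,6](1)
Move 6: P1 pit4 -> P1=[0,5,0,3,0,6](7) P2=[0,3,0,2,6,6](1)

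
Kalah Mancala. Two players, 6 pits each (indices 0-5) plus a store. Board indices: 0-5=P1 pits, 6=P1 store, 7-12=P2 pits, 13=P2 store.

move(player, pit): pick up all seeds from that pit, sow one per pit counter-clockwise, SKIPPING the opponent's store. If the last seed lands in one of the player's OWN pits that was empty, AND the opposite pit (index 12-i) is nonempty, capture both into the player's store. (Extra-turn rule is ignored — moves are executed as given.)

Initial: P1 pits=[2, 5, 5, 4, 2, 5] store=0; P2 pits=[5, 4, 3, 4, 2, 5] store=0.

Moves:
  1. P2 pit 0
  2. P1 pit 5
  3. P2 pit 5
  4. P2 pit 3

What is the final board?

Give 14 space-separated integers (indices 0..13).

Answer: 4 7 7 5 3 0 1 1 6 5 0 4 1 2

Derivation:
Move 1: P2 pit0 -> P1=[2,5,5,4,2,5](0) P2=[0,5,4,5,3,6](0)
Move 2: P1 pit5 -> P1=[2,5,5,4,2,0](1) P2=[1,6,5,6,3,6](0)
Move 3: P2 pit5 -> P1=[3,6,6,5,3,0](1) P2=[1,6,5,6,3,0](1)
Move 4: P2 pit3 -> P1=[4,7,7,5,3,0](1) P2=[1,6,5,0,4,1](2)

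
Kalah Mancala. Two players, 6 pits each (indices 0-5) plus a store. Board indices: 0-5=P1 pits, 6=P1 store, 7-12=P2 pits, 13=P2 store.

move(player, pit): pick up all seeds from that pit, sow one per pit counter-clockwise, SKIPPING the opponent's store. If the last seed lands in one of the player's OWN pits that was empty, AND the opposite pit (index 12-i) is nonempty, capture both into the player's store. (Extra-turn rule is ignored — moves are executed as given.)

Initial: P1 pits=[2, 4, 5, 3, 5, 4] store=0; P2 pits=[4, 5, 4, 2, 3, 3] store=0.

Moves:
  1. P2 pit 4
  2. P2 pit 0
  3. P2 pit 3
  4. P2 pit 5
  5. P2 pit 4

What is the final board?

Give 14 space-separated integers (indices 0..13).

Answer: 0 1 6 4 5 4 0 0 6 5 0 0 0 13

Derivation:
Move 1: P2 pit4 -> P1=[3,4,5,3,5,4](0) P2=[4,5,4,2,0,4](1)
Move 2: P2 pit0 -> P1=[3,0,5,3,5,4](0) P2=[0,6,5,3,0,4](6)
Move 3: P2 pit3 -> P1=[3,0,5,3,5,4](0) P2=[0,6,5,0,1,5](7)
Move 4: P2 pit5 -> P1=[4,1,6,4,5,4](0) P2=[0,6,5,0,1,0](8)
Move 5: P2 pit4 -> P1=[0,1,6,4,5,4](0) P2=[0,6,5,0,0,0](13)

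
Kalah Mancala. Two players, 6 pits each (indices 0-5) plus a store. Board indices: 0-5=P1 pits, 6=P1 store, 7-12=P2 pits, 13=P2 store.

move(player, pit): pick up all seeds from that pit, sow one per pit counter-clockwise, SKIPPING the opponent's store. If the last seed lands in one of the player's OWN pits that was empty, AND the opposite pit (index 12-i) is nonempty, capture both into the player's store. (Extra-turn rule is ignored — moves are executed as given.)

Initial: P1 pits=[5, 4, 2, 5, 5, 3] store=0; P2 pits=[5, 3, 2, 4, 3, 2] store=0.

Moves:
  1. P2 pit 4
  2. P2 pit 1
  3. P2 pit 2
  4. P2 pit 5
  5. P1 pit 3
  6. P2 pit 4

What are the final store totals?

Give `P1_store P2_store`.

Move 1: P2 pit4 -> P1=[6,4,2,5,5,3](0) P2=[5,3,2,4,0,3](1)
Move 2: P2 pit1 -> P1=[6,0,2,5,5,3](0) P2=[5,0,3,5,0,3](6)
Move 3: P2 pit2 -> P1=[6,0,2,5,5,3](0) P2=[5,0,0,6,1,4](6)
Move 4: P2 pit5 -> P1=[7,1,3,5,5,3](0) P2=[5,0,0,6,1,0](7)
Move 5: P1 pit3 -> P1=[7,1,3,0,6,4](1) P2=[6,1,0,6,1,0](7)
Move 6: P2 pit4 -> P1=[0,1,3,0,6,4](1) P2=[6,1,0,6,0,0](15)

Answer: 1 15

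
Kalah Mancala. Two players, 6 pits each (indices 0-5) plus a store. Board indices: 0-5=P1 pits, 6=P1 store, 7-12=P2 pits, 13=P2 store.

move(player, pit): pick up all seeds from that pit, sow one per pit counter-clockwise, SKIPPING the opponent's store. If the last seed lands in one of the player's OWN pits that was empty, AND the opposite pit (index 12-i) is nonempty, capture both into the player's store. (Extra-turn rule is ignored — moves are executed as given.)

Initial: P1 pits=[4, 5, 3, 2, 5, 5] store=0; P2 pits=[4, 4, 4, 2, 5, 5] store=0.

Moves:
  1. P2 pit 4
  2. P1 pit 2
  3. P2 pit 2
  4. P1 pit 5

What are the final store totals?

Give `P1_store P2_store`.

Move 1: P2 pit4 -> P1=[5,6,4,2,5,5](0) P2=[4,4,4,2,0,6](1)
Move 2: P1 pit2 -> P1=[5,6,0,3,6,6](1) P2=[4,4,4,2,0,6](1)
Move 3: P2 pit2 -> P1=[5,6,0,3,6,6](1) P2=[4,4,0,3,1,7](2)
Move 4: P1 pit5 -> P1=[5,6,0,3,6,0](2) P2=[5,5,1,4,2,7](2)

Answer: 2 2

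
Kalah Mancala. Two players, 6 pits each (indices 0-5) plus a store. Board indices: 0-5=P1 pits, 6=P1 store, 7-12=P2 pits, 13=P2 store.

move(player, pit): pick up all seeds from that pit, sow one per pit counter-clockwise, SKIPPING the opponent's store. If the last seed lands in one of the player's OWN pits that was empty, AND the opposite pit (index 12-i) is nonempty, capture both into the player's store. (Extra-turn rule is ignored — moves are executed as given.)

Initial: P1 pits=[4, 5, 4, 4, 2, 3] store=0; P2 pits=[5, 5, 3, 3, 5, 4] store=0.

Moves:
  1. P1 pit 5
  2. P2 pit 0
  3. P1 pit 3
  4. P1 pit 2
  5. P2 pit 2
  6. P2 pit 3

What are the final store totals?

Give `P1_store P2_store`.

Answer: 3 3

Derivation:
Move 1: P1 pit5 -> P1=[4,5,4,4,2,0](1) P2=[6,6,3,3,5,4](0)
Move 2: P2 pit0 -> P1=[4,5,4,4,2,0](1) P2=[0,7,4,4,6,5](1)
Move 3: P1 pit3 -> P1=[4,5,4,0,3,1](2) P2=[1,7,4,4,6,5](1)
Move 4: P1 pit2 -> P1=[4,5,0,1,4,2](3) P2=[1,7,4,4,6,5](1)
Move 5: P2 pit2 -> P1=[4,5,0,1,4,2](3) P2=[1,7,0,5,7,6](2)
Move 6: P2 pit3 -> P1=[5,6,0,1,4,2](3) P2=[1,7,0,0,8,7](3)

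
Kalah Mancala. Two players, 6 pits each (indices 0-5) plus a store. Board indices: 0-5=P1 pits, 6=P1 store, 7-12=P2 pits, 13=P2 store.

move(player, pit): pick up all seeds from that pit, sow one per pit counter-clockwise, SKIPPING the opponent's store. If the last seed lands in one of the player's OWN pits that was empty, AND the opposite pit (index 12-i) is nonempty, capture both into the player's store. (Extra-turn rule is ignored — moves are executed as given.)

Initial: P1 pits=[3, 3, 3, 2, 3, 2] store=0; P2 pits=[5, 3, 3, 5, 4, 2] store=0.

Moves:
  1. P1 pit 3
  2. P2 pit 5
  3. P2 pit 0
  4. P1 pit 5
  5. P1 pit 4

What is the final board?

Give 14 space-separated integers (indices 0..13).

Move 1: P1 pit3 -> P1=[3,3,3,0,4,3](0) P2=[5,3,3,5,4,2](0)
Move 2: P2 pit5 -> P1=[4,3,3,0,4,3](0) P2=[5,3,3,5,4,0](1)
Move 3: P2 pit0 -> P1=[0,3,3,0,4,3](0) P2=[0,4,4,6,5,0](6)
Move 4: P1 pit5 -> P1=[0,3,3,0,4,0](1) P2=[1,5,4,6,5,0](6)
Move 5: P1 pit4 -> P1=[0,3,3,0,0,1](2) P2=[2,6,4,6,5,0](6)

Answer: 0 3 3 0 0 1 2 2 6 4 6 5 0 6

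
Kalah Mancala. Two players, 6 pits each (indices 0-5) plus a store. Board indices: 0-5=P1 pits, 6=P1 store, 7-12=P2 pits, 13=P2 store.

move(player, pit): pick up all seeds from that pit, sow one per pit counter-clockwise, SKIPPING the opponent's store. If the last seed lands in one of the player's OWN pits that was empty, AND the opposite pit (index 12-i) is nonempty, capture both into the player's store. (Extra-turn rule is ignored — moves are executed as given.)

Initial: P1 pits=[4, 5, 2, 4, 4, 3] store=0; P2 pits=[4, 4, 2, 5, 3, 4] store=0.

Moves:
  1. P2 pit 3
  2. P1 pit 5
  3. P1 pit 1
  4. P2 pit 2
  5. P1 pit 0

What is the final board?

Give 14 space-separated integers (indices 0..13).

Move 1: P2 pit3 -> P1=[5,6,2,4,4,3](0) P2=[4,4,2,0,4,5](1)
Move 2: P1 pit5 -> P1=[5,6,2,4,4,0](1) P2=[5,5,2,0,4,5](1)
Move 3: P1 pit1 -> P1=[5,0,3,5,5,1](2) P2=[6,5,2,0,4,5](1)
Move 4: P2 pit2 -> P1=[5,0,3,5,5,1](2) P2=[6,5,0,1,5,5](1)
Move 5: P1 pit0 -> P1=[0,1,4,6,6,2](2) P2=[6,5,0,1,5,5](1)

Answer: 0 1 4 6 6 2 2 6 5 0 1 5 5 1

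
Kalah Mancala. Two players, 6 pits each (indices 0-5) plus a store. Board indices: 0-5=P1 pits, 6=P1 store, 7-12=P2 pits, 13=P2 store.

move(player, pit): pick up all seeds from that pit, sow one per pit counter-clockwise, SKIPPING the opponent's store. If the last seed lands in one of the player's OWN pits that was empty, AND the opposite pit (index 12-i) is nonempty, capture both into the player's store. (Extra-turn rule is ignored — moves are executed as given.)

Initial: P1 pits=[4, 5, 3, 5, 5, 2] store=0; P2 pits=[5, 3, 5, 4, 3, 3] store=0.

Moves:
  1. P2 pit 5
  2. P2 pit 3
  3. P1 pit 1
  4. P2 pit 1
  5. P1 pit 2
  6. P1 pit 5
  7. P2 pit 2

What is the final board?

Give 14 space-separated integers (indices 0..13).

Move 1: P2 pit5 -> P1=[5,6,3,5,5,2](0) P2=[5,3,5,4,3,0](1)
Move 2: P2 pit3 -> P1=[6,6,3,5,5,2](0) P2=[5,3,5,0,4,1](2)
Move 3: P1 pit1 -> P1=[6,0,4,6,6,3](1) P2=[6,3,5,0,4,1](2)
Move 4: P2 pit1 -> P1=[6,0,4,6,6,3](1) P2=[6,0,6,1,5,1](2)
Move 5: P1 pit2 -> P1=[6,0,0,7,7,4](2) P2=[6,0,6,1,5,1](2)
Move 6: P1 pit5 -> P1=[6,0,0,7,7,0](3) P2=[7,1,7,1,5,1](2)
Move 7: P2 pit2 -> P1=[7,1,1,7,7,0](3) P2=[7,1,0,2,6,2](3)

Answer: 7 1 1 7 7 0 3 7 1 0 2 6 2 3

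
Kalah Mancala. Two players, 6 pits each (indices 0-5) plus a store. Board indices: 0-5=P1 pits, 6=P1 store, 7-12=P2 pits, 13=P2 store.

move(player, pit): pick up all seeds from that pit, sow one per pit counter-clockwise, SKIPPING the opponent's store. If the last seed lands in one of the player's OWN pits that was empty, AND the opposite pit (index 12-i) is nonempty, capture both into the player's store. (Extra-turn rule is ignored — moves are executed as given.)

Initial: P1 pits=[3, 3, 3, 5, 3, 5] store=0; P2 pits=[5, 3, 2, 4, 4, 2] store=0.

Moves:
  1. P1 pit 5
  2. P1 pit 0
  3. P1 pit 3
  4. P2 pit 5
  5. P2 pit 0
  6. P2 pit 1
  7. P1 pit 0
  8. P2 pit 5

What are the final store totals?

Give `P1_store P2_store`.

Move 1: P1 pit5 -> P1=[3,3,3,5,3,0](1) P2=[6,4,3,5,4,2](0)
Move 2: P1 pit0 -> P1=[0,4,4,6,3,0](1) P2=[6,4,3,5,4,2](0)
Move 3: P1 pit3 -> P1=[0,4,4,0,4,1](2) P2=[7,5,4,5,4,2](0)
Move 4: P2 pit5 -> P1=[1,4,4,0,4,1](2) P2=[7,5,4,5,4,0](1)
Move 5: P2 pit0 -> P1=[2,4,4,0,4,1](2) P2=[0,6,5,6,5,1](2)
Move 6: P2 pit1 -> P1=[3,4,4,0,4,1](2) P2=[0,0,6,7,6,2](3)
Move 7: P1 pit0 -> P1=[0,5,5,0,4,1](9) P2=[0,0,0,7,6,2](3)
Move 8: P2 pit5 -> P1=[1,5,5,0,4,1](9) P2=[0,0,0,7,6,0](4)

Answer: 9 4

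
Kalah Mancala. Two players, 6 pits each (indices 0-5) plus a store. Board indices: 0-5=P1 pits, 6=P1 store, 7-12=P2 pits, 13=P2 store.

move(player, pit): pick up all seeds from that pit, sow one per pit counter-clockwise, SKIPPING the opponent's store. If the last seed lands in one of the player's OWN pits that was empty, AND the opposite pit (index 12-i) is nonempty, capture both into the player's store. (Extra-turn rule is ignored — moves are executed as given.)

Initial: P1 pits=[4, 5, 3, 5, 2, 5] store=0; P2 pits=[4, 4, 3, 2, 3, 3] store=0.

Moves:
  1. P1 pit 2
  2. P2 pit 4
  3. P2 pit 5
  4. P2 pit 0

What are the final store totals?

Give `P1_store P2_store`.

Move 1: P1 pit2 -> P1=[4,5,0,6,3,6](0) P2=[4,4,3,2,3,3](0)
Move 2: P2 pit4 -> P1=[5,5,0,6,3,6](0) P2=[4,4,3,2,0,4](1)
Move 3: P2 pit5 -> P1=[6,6,1,6,3,6](0) P2=[4,4,3,2,0,0](2)
Move 4: P2 pit0 -> P1=[6,0,1,6,3,6](0) P2=[0,5,4,3,0,0](9)

Answer: 0 9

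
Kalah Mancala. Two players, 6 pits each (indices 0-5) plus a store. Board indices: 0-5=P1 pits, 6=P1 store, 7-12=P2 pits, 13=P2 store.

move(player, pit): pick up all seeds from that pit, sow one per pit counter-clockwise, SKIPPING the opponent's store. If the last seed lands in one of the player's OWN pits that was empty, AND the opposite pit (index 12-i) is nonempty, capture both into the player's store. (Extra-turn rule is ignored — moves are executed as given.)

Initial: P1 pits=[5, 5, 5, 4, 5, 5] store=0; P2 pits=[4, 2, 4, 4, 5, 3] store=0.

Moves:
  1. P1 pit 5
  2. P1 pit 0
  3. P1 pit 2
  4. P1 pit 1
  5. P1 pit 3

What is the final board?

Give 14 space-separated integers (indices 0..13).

Move 1: P1 pit5 -> P1=[5,5,5,4,5,0](1) P2=[5,3,5,5,5,3](0)
Move 2: P1 pit0 -> P1=[0,6,6,5,6,0](7) P2=[0,3,5,5,5,3](0)
Move 3: P1 pit2 -> P1=[0,6,0,6,7,1](8) P2=[1,4,5,5,5,3](0)
Move 4: P1 pit1 -> P1=[0,0,1,7,8,2](9) P2=[2,4,5,5,5,3](0)
Move 5: P1 pit3 -> P1=[0,0,1,0,9,3](10) P2=[3,5,6,6,5,3](0)

Answer: 0 0 1 0 9 3 10 3 5 6 6 5 3 0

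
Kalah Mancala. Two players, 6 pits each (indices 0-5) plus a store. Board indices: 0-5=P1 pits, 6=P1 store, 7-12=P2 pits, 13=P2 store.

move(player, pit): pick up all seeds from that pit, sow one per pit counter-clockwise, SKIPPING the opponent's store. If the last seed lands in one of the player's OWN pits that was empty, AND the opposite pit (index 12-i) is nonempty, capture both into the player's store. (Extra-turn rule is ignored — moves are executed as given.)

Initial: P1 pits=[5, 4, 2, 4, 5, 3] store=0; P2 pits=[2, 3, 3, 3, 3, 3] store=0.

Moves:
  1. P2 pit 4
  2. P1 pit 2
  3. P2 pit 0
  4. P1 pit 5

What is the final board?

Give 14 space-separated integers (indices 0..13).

Answer: 6 4 0 5 6 0 1 1 5 4 3 0 4 1

Derivation:
Move 1: P2 pit4 -> P1=[6,4,2,4,5,3](0) P2=[2,3,3,3,0,4](1)
Move 2: P1 pit2 -> P1=[6,4,0,5,6,3](0) P2=[2,3,3,3,0,4](1)
Move 3: P2 pit0 -> P1=[6,4,0,5,6,3](0) P2=[0,4,4,3,0,4](1)
Move 4: P1 pit5 -> P1=[6,4,0,5,6,0](1) P2=[1,5,4,3,0,4](1)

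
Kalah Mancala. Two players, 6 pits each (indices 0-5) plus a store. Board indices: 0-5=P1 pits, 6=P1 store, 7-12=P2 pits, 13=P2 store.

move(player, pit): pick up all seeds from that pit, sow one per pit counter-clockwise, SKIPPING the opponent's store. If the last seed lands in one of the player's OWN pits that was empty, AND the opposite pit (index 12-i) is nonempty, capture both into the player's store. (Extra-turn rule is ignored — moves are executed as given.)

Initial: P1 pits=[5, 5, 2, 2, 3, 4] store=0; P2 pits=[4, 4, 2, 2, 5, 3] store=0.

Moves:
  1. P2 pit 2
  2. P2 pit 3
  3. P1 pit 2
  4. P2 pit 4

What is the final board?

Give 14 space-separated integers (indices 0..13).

Move 1: P2 pit2 -> P1=[5,5,2,2,3,4](0) P2=[4,4,0,3,6,3](0)
Move 2: P2 pit3 -> P1=[5,5,2,2,3,4](0) P2=[4,4,0,0,7,4](1)
Move 3: P1 pit2 -> P1=[5,5,0,3,4,4](0) P2=[4,4,0,0,7,4](1)
Move 4: P2 pit4 -> P1=[6,6,1,4,5,4](0) P2=[4,4,0,0,0,5](2)

Answer: 6 6 1 4 5 4 0 4 4 0 0 0 5 2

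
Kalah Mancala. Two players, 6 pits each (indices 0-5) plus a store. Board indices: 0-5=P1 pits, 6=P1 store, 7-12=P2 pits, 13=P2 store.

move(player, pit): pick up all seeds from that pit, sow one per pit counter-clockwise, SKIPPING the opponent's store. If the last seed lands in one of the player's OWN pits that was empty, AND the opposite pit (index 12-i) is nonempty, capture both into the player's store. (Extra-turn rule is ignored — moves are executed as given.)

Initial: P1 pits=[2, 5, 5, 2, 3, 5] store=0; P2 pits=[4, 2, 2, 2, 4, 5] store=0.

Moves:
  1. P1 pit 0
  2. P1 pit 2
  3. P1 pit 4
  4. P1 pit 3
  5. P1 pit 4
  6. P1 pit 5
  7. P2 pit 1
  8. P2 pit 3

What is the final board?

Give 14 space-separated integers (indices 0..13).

Move 1: P1 pit0 -> P1=[0,6,6,2,3,5](0) P2=[4,2,2,2,4,5](0)
Move 2: P1 pit2 -> P1=[0,6,0,3,4,6](1) P2=[5,3,2,2,4,5](0)
Move 3: P1 pit4 -> P1=[0,6,0,3,0,7](2) P2=[6,4,2,2,4,5](0)
Move 4: P1 pit3 -> P1=[0,6,0,0,1,8](3) P2=[6,4,2,2,4,5](0)
Move 5: P1 pit4 -> P1=[0,6,0,0,0,9](3) P2=[6,4,2,2,4,5](0)
Move 6: P1 pit5 -> P1=[1,7,0,0,0,0](4) P2=[7,5,3,3,5,6](0)
Move 7: P2 pit1 -> P1=[1,7,0,0,0,0](4) P2=[7,0,4,4,6,7](1)
Move 8: P2 pit3 -> P1=[2,7,0,0,0,0](4) P2=[7,0,4,0,7,8](2)

Answer: 2 7 0 0 0 0 4 7 0 4 0 7 8 2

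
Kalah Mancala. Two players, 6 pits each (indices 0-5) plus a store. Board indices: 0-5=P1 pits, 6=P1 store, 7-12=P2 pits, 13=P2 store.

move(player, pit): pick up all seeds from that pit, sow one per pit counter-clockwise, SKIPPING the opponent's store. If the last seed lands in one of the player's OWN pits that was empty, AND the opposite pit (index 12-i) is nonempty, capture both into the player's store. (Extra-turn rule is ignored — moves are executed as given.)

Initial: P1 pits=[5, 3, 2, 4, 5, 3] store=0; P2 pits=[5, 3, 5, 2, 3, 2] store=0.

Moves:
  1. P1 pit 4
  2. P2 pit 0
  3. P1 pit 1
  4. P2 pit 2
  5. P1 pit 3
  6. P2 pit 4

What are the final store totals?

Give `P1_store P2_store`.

Answer: 8 3

Derivation:
Move 1: P1 pit4 -> P1=[5,3,2,4,0,4](1) P2=[6,4,6,2,3,2](0)
Move 2: P2 pit0 -> P1=[5,3,2,4,0,4](1) P2=[0,5,7,3,4,3](1)
Move 3: P1 pit1 -> P1=[5,0,3,5,0,4](7) P2=[0,0,7,3,4,3](1)
Move 4: P2 pit2 -> P1=[6,1,4,5,0,4](7) P2=[0,0,0,4,5,4](2)
Move 5: P1 pit3 -> P1=[6,1,4,0,1,5](8) P2=[1,1,0,4,5,4](2)
Move 6: P2 pit4 -> P1=[7,2,5,0,1,5](8) P2=[1,1,0,4,0,5](3)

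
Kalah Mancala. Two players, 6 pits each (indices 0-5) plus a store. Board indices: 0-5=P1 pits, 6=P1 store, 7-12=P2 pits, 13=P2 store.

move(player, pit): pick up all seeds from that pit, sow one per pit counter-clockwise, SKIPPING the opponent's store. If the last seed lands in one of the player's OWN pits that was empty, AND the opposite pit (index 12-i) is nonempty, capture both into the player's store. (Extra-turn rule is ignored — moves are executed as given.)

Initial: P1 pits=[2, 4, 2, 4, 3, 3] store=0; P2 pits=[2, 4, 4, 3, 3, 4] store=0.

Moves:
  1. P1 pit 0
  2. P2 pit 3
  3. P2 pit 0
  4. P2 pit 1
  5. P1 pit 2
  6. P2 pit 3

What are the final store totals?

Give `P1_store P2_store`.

Answer: 0 2

Derivation:
Move 1: P1 pit0 -> P1=[0,5,3,4,3,3](0) P2=[2,4,4,3,3,4](0)
Move 2: P2 pit3 -> P1=[0,5,3,4,3,3](0) P2=[2,4,4,0,4,5](1)
Move 3: P2 pit0 -> P1=[0,5,3,4,3,3](0) P2=[0,5,5,0,4,5](1)
Move 4: P2 pit1 -> P1=[0,5,3,4,3,3](0) P2=[0,0,6,1,5,6](2)
Move 5: P1 pit2 -> P1=[0,5,0,5,4,4](0) P2=[0,0,6,1,5,6](2)
Move 6: P2 pit3 -> P1=[0,5,0,5,4,4](0) P2=[0,0,6,0,6,6](2)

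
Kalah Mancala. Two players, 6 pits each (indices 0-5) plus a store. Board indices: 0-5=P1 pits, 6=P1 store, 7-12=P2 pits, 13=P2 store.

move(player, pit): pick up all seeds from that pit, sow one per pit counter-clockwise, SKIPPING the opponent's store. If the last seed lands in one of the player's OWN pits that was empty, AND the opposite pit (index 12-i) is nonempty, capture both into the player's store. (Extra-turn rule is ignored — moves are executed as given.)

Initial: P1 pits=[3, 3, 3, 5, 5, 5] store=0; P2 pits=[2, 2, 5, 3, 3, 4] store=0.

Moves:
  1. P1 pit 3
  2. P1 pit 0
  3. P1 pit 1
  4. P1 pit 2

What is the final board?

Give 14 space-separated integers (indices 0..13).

Answer: 0 0 0 2 8 8 8 4 3 0 3 3 4 0

Derivation:
Move 1: P1 pit3 -> P1=[3,3,3,0,6,6](1) P2=[3,3,5,3,3,4](0)
Move 2: P1 pit0 -> P1=[0,4,4,0,6,6](7) P2=[3,3,0,3,3,4](0)
Move 3: P1 pit1 -> P1=[0,0,5,1,7,7](7) P2=[3,3,0,3,3,4](0)
Move 4: P1 pit2 -> P1=[0,0,0,2,8,8](8) P2=[4,3,0,3,3,4](0)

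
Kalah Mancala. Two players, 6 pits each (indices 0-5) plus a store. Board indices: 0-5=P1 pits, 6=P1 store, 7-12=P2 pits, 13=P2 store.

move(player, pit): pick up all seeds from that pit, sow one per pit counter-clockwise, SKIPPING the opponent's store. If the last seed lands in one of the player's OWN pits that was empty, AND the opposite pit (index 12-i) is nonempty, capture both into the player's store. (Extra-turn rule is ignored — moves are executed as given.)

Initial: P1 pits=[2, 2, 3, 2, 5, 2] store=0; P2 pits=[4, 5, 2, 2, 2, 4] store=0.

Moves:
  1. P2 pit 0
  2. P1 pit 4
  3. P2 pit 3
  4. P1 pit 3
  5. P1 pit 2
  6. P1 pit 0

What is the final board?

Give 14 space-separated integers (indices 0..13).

Move 1: P2 pit0 -> P1=[2,2,3,2,5,2](0) P2=[0,6,3,3,3,4](0)
Move 2: P1 pit4 -> P1=[2,2,3,2,0,3](1) P2=[1,7,4,3,3,4](0)
Move 3: P2 pit3 -> P1=[2,2,3,2,0,3](1) P2=[1,7,4,0,4,5](1)
Move 4: P1 pit3 -> P1=[2,2,3,0,1,4](1) P2=[1,7,4,0,4,5](1)
Move 5: P1 pit2 -> P1=[2,2,0,1,2,5](1) P2=[1,7,4,0,4,5](1)
Move 6: P1 pit0 -> P1=[0,3,1,1,2,5](1) P2=[1,7,4,0,4,5](1)

Answer: 0 3 1 1 2 5 1 1 7 4 0 4 5 1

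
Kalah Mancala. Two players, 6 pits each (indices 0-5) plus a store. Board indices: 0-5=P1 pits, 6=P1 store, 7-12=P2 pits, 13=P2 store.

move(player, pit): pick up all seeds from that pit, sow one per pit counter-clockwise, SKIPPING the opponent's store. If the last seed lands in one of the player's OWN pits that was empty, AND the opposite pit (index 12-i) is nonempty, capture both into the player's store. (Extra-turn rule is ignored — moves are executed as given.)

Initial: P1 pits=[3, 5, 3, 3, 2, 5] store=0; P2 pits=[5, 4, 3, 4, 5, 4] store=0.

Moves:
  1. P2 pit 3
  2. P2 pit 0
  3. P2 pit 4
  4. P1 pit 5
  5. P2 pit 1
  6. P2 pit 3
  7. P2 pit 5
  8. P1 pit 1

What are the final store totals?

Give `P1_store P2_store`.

Answer: 2 10

Derivation:
Move 1: P2 pit3 -> P1=[4,5,3,3,2,5](0) P2=[5,4,3,0,6,5](1)
Move 2: P2 pit0 -> P1=[4,5,3,3,2,5](0) P2=[0,5,4,1,7,6](1)
Move 3: P2 pit4 -> P1=[5,6,4,4,3,5](0) P2=[0,5,4,1,0,7](2)
Move 4: P1 pit5 -> P1=[5,6,4,4,3,0](1) P2=[1,6,5,2,0,7](2)
Move 5: P2 pit1 -> P1=[6,6,4,4,3,0](1) P2=[1,0,6,3,1,8](3)
Move 6: P2 pit3 -> P1=[6,6,4,4,3,0](1) P2=[1,0,6,0,2,9](4)
Move 7: P2 pit5 -> P1=[7,7,5,5,0,1](1) P2=[2,0,6,0,2,0](10)
Move 8: P1 pit1 -> P1=[7,0,6,6,1,2](2) P2=[3,1,6,0,2,0](10)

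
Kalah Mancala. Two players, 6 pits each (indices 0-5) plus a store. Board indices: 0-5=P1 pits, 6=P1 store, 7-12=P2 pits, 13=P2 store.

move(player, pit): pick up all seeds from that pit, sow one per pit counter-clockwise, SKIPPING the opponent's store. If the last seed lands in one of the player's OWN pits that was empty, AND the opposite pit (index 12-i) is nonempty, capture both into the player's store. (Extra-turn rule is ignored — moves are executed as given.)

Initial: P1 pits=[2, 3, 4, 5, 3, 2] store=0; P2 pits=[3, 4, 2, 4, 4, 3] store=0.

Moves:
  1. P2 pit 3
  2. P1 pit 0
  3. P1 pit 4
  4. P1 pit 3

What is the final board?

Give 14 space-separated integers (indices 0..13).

Answer: 0 4 5 0 1 4 2 5 5 3 0 5 4 1

Derivation:
Move 1: P2 pit3 -> P1=[3,3,4,5,3,2](0) P2=[3,4,2,0,5,4](1)
Move 2: P1 pit0 -> P1=[0,4,5,6,3,2](0) P2=[3,4,2,0,5,4](1)
Move 3: P1 pit4 -> P1=[0,4,5,6,0,3](1) P2=[4,4,2,0,5,4](1)
Move 4: P1 pit3 -> P1=[0,4,5,0,1,4](2) P2=[5,5,3,0,5,4](1)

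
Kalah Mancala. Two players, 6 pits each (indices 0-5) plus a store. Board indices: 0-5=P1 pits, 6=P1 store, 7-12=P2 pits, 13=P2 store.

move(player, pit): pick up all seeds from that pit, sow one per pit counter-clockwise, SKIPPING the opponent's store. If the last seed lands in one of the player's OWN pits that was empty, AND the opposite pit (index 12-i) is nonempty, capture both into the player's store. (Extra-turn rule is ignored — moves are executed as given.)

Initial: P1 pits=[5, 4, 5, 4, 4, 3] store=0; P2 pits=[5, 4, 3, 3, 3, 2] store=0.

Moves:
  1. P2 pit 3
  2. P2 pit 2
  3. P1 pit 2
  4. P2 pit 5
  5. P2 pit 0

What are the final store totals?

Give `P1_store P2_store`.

Move 1: P2 pit3 -> P1=[5,4,5,4,4,3](0) P2=[5,4,3,0,4,3](1)
Move 2: P2 pit2 -> P1=[5,4,5,4,4,3](0) P2=[5,4,0,1,5,4](1)
Move 3: P1 pit2 -> P1=[5,4,0,5,5,4](1) P2=[6,4,0,1,5,4](1)
Move 4: P2 pit5 -> P1=[6,5,1,5,5,4](1) P2=[6,4,0,1,5,0](2)
Move 5: P2 pit0 -> P1=[6,5,1,5,5,4](1) P2=[0,5,1,2,6,1](3)

Answer: 1 3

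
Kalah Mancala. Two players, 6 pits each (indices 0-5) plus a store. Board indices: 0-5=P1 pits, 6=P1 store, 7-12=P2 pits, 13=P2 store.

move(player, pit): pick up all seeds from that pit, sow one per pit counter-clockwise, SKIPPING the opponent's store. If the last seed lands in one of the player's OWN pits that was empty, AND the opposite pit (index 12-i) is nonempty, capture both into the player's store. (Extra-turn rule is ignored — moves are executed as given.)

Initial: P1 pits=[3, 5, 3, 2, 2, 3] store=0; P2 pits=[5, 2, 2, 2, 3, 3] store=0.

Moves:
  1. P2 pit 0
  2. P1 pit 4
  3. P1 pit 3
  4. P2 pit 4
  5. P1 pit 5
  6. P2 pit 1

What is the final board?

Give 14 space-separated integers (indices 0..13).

Move 1: P2 pit0 -> P1=[3,5,3,2,2,3](0) P2=[0,3,3,3,4,4](0)
Move 2: P1 pit4 -> P1=[3,5,3,2,0,4](1) P2=[0,3,3,3,4,4](0)
Move 3: P1 pit3 -> P1=[3,5,3,0,1,5](1) P2=[0,3,3,3,4,4](0)
Move 4: P2 pit4 -> P1=[4,6,3,0,1,5](1) P2=[0,3,3,3,0,5](1)
Move 5: P1 pit5 -> P1=[4,6,3,0,1,0](2) P2=[1,4,4,4,0,5](1)
Move 6: P2 pit1 -> P1=[4,6,3,0,1,0](2) P2=[1,0,5,5,1,6](1)

Answer: 4 6 3 0 1 0 2 1 0 5 5 1 6 1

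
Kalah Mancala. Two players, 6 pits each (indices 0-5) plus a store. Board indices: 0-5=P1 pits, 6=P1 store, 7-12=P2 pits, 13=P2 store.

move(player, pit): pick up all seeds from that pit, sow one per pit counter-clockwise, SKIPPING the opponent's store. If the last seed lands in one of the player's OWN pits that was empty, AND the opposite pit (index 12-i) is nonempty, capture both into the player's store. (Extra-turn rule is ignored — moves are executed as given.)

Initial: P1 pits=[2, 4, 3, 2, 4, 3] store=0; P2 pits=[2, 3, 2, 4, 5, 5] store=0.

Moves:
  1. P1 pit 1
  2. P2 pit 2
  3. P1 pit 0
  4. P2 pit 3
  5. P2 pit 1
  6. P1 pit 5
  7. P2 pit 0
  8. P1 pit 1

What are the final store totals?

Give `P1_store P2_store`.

Move 1: P1 pit1 -> P1=[2,0,4,3,5,4](0) P2=[2,3,2,4,5,5](0)
Move 2: P2 pit2 -> P1=[2,0,4,3,5,4](0) P2=[2,3,0,5,6,5](0)
Move 3: P1 pit0 -> P1=[0,1,5,3,5,4](0) P2=[2,3,0,5,6,5](0)
Move 4: P2 pit3 -> P1=[1,2,5,3,5,4](0) P2=[2,3,0,0,7,6](1)
Move 5: P2 pit1 -> P1=[1,2,5,3,5,4](0) P2=[2,0,1,1,8,6](1)
Move 6: P1 pit5 -> P1=[1,2,5,3,5,0](1) P2=[3,1,2,1,8,6](1)
Move 7: P2 pit0 -> P1=[1,2,5,3,5,0](1) P2=[0,2,3,2,8,6](1)
Move 8: P1 pit1 -> P1=[1,0,6,4,5,0](1) P2=[0,2,3,2,8,6](1)

Answer: 1 1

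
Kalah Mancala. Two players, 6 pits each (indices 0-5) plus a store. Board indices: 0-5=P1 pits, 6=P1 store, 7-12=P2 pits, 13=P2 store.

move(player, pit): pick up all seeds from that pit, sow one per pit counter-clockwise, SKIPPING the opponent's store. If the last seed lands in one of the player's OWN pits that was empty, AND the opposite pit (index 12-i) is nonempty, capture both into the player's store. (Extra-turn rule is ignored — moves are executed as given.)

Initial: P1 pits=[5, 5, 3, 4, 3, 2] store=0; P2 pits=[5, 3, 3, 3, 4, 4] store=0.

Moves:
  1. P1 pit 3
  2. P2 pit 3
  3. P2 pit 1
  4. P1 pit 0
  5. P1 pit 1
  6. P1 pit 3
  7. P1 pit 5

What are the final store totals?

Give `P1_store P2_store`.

Move 1: P1 pit3 -> P1=[5,5,3,0,4,3](1) P2=[6,3,3,3,4,4](0)
Move 2: P2 pit3 -> P1=[5,5,3,0,4,3](1) P2=[6,3,3,0,5,5](1)
Move 3: P2 pit1 -> P1=[5,5,3,0,4,3](1) P2=[6,0,4,1,6,5](1)
Move 4: P1 pit0 -> P1=[0,6,4,1,5,4](1) P2=[6,0,4,1,6,5](1)
Move 5: P1 pit1 -> P1=[0,0,5,2,6,5](2) P2=[7,0,4,1,6,5](1)
Move 6: P1 pit3 -> P1=[0,0,5,0,7,6](2) P2=[7,0,4,1,6,5](1)
Move 7: P1 pit5 -> P1=[0,0,5,0,7,0](3) P2=[8,1,5,2,7,5](1)

Answer: 3 1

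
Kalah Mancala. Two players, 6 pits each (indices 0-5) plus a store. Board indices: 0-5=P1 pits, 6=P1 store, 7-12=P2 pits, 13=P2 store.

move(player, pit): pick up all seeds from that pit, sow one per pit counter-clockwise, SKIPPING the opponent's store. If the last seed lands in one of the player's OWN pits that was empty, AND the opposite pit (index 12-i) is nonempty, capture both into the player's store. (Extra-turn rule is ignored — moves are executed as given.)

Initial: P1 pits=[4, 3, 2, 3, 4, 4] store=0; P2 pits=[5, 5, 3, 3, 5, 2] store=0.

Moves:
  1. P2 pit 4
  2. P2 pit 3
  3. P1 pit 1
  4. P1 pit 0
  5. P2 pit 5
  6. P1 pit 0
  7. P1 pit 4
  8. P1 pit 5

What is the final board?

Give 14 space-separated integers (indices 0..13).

Answer: 0 3 6 5 0 0 2 7 7 5 2 2 1 3

Derivation:
Move 1: P2 pit4 -> P1=[5,4,3,3,4,4](0) P2=[5,5,3,3,0,3](1)
Move 2: P2 pit3 -> P1=[5,4,3,3,4,4](0) P2=[5,5,3,0,1,4](2)
Move 3: P1 pit1 -> P1=[5,0,4,4,5,5](0) P2=[5,5,3,0,1,4](2)
Move 4: P1 pit0 -> P1=[0,1,5,5,6,6](0) P2=[5,5,3,0,1,4](2)
Move 5: P2 pit5 -> P1=[1,2,6,5,6,6](0) P2=[5,5,3,0,1,0](3)
Move 6: P1 pit0 -> P1=[0,3,6,5,6,6](0) P2=[5,5,3,0,1,0](3)
Move 7: P1 pit4 -> P1=[0,3,6,5,0,7](1) P2=[6,6,4,1,1,0](3)
Move 8: P1 pit5 -> P1=[0,3,6,5,0,0](2) P2=[7,7,5,2,2,1](3)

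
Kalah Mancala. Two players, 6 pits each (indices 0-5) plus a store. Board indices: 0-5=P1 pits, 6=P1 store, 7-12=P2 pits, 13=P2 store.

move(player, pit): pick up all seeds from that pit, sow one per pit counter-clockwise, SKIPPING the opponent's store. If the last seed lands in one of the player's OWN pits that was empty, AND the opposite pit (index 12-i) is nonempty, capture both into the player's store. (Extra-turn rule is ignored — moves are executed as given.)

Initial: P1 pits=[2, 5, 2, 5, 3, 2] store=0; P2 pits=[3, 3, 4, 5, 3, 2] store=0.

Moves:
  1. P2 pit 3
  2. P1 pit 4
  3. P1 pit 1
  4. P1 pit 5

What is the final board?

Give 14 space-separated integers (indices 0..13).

Answer: 3 0 3 6 1 0 3 6 4 5 0 4 3 1

Derivation:
Move 1: P2 pit3 -> P1=[3,6,2,5,3,2](0) P2=[3,3,4,0,4,3](1)
Move 2: P1 pit4 -> P1=[3,6,2,5,0,3](1) P2=[4,3,4,0,4,3](1)
Move 3: P1 pit1 -> P1=[3,0,3,6,1,4](2) P2=[5,3,4,0,4,3](1)
Move 4: P1 pit5 -> P1=[3,0,3,6,1,0](3) P2=[6,4,5,0,4,3](1)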